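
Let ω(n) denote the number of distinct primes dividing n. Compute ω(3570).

5

3570 = 2 · 1785
1785 = 3 · 595
595 = 5 · 119
119 = 7 · 17
3570 = 2 · 3 · 5 · 7 · 17, which has 5 distinct prime factors.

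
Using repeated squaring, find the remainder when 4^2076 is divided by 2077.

4^1 ≡ 4 (mod 2077)
4^2 ≡ 4^2 = 16 ≡ 16 (mod 2077)
4^4 ≡ 16^2 = 256 ≡ 256 (mod 2077)
4^8 ≡ 256^2 = 65536 ≡ 1149 (mod 2077)
4^16 ≡ 1149^2 = 1320201 ≡ 1306 (mod 2077)
4^32 ≡ 1306^2 = 1705636 ≡ 419 (mod 2077)
4^64 ≡ 419^2 = 175561 ≡ 1093 (mod 2077)
4^128 ≡ 1093^2 = 1194649 ≡ 374 (mod 2077)
4^256 ≡ 374^2 = 139876 ≡ 717 (mod 2077)
4^512 ≡ 717^2 = 514089 ≡ 1070 (mod 2077)
4^1024 ≡ 1070^2 = 1144900 ≡ 473 (mod 2077)
4^2048 ≡ 473^2 = 223729 ≡ 1490 (mod 2077)
2076 = 2048 + 16 + 8 + 4 in binary powers of 2.
So 4^2076 ≡ 1490 · 1306 · 1149 · 256 ≡ 1027 (mod 2077).
Since 1027 ≠ 1, base 4 is a Fermat witness: 2077 is composite.

1027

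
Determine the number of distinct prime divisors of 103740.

6

103740 = 2^2 · 25935
25935 = 3 · 8645
8645 = 5 · 1729
1729 = 7 · 247
247 = 13 · 19
103740 = 2^2 · 3 · 5 · 7 · 13 · 19, which has 6 distinct prime factors.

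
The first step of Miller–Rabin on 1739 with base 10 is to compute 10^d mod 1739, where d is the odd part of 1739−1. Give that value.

655

1739 − 1 = 1738 = 2^1 · 869, so d = 869.
10^1 ≡ 10 (mod 1739)
10^2 ≡ 10^2 = 100 ≡ 100 (mod 1739)
10^4 ≡ 100^2 = 10000 ≡ 1305 (mod 1739)
10^8 ≡ 1305^2 = 1703025 ≡ 544 (mod 1739)
10^16 ≡ 544^2 = 295936 ≡ 306 (mod 1739)
10^32 ≡ 306^2 = 93636 ≡ 1469 (mod 1739)
10^64 ≡ 1469^2 = 2157961 ≡ 1601 (mod 1739)
10^128 ≡ 1601^2 = 2563201 ≡ 1654 (mod 1739)
10^256 ≡ 1654^2 = 2735716 ≡ 269 (mod 1739)
10^512 ≡ 269^2 = 72361 ≡ 1062 (mod 1739)
869 = 512 + 256 + 64 + 32 + 4 + 1 in binary powers of 2.
So 10^869 ≡ 1062 · 269 · 1601 · 1469 · 1305 · 10 ≡ 655 (mod 1739).
Squaring chain: 655; never reaches −1, so base 10 is a Miller–Rabin witness that 1739 is composite.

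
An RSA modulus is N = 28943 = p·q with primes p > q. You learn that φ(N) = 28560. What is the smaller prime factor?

φ(n) = (p−1)(q−1) = n − (p+q) + 1, so p + q = 28943 − 28560 + 1 = 384.
p and q are the roots of t² − 384t + 28943 = 0.
Discriminant: 384² − 4·28943 = 147456 − 115772 = 31684; √31684 = 178.
q = (384 − 178)/2 = 103, p = (384 + 178)/2 = 281.
Check: 103 · 281 = 28943.

103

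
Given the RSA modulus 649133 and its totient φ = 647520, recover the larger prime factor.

φ(n) = (p−1)(q−1) = n − (p+q) + 1, so p + q = 649133 − 647520 + 1 = 1614.
p and q are the roots of t² − 1614t + 649133 = 0.
Discriminant: 1614² − 4·649133 = 2604996 − 2596532 = 8464; √8464 = 92.
q = (1614 − 92)/2 = 761, p = (1614 + 92)/2 = 853.
Check: 761 · 853 = 649133.

853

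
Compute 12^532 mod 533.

66

12^1 ≡ 12 (mod 533)
12^2 ≡ 12^2 = 144 ≡ 144 (mod 533)
12^4 ≡ 144^2 = 20736 ≡ 482 (mod 533)
12^8 ≡ 482^2 = 232324 ≡ 469 (mod 533)
12^16 ≡ 469^2 = 219961 ≡ 365 (mod 533)
12^32 ≡ 365^2 = 133225 ≡ 508 (mod 533)
12^64 ≡ 508^2 = 258064 ≡ 92 (mod 533)
12^128 ≡ 92^2 = 8464 ≡ 469 (mod 533)
12^256 ≡ 469^2 = 219961 ≡ 365 (mod 533)
12^512 ≡ 365^2 = 133225 ≡ 508 (mod 533)
532 = 512 + 16 + 4 in binary powers of 2.
So 12^532 ≡ 508 · 365 · 482 ≡ 66 (mod 533).
Since 66 ≠ 1, base 12 is a Fermat witness: 533 is composite.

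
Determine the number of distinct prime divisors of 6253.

6253 = 13^2 · 37
6253 = 13^2 · 37, which has 2 distinct prime factors.

2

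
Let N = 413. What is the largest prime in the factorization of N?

59

413 = 7 · 59
59 is prime.
So 413 = 7 · 59; the largest prime factor is 59.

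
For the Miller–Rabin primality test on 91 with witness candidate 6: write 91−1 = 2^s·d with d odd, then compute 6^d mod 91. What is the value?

83

91 − 1 = 90 = 2^1 · 45, so d = 45.
6^1 ≡ 6 (mod 91)
6^2 ≡ 6^2 = 36 ≡ 36 (mod 91)
6^4 ≡ 36^2 = 1296 ≡ 22 (mod 91)
6^8 ≡ 22^2 = 484 ≡ 29 (mod 91)
6^16 ≡ 29^2 = 841 ≡ 22 (mod 91)
6^32 ≡ 22^2 = 484 ≡ 29 (mod 91)
45 = 32 + 8 + 4 + 1 in binary powers of 2.
So 6^45 ≡ 29 · 29 · 22 · 6 ≡ 83 (mod 91).
Squaring chain: 83; never reaches −1, so base 6 is a Miller–Rabin witness that 91 is composite.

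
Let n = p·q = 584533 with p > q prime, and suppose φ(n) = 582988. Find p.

887

φ(n) = (p−1)(q−1) = n − (p+q) + 1, so p + q = 584533 − 582988 + 1 = 1546.
p and q are the roots of t² − 1546t + 584533 = 0.
Discriminant: 1546² − 4·584533 = 2390116 − 2338132 = 51984; √51984 = 228.
q = (1546 − 228)/2 = 659, p = (1546 + 228)/2 = 887.
Check: 659 · 887 = 584533.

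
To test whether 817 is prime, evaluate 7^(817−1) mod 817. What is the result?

1

7^1 ≡ 7 (mod 817)
7^2 ≡ 7^2 = 49 ≡ 49 (mod 817)
7^4 ≡ 49^2 = 2401 ≡ 767 (mod 817)
7^8 ≡ 767^2 = 588289 ≡ 49 (mod 817)
7^16 ≡ 49^2 = 2401 ≡ 767 (mod 817)
7^32 ≡ 767^2 = 588289 ≡ 49 (mod 817)
7^64 ≡ 49^2 = 2401 ≡ 767 (mod 817)
7^128 ≡ 767^2 = 588289 ≡ 49 (mod 817)
7^256 ≡ 49^2 = 2401 ≡ 767 (mod 817)
7^512 ≡ 767^2 = 588289 ≡ 49 (mod 817)
816 = 512 + 256 + 32 + 16 in binary powers of 2.
So 7^816 ≡ 49 · 767 · 49 · 767 ≡ 1 (mod 817).
Since the result is 1, base 7 gives no evidence that 817 is composite.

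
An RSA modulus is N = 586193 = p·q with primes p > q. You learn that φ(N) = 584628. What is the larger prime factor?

947

φ(n) = (p−1)(q−1) = n − (p+q) + 1, so p + q = 586193 − 584628 + 1 = 1566.
p and q are the roots of t² − 1566t + 586193 = 0.
Discriminant: 1566² − 4·586193 = 2452356 − 2344772 = 107584; √107584 = 328.
q = (1566 − 328)/2 = 619, p = (1566 + 328)/2 = 947.
Check: 619 · 947 = 586193.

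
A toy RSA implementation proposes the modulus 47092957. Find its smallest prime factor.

73

47092957 is odd.
Digit sum 43, not divisible by 3.
Ends in 7: not divisible by 5.
7: 47092957 = 7·6727565 + 2
11: 47092957 = 11·4281177 + 10
13: 47092957 = 13·3622535 + 2
17: 47092957 = 17·2770173 + 16
19: 47092957 = 19·2478576 + 13
23: 47092957 = 23·2047519 + 20
29: 47092957 = 29·1623895 + 2
31: 47092957 = 31·1519127 + 20
37: 47092957 = 37·1272782 + 23
41: 47092957 = 41·1148608 + 29
43: 47092957 = 43·1095185 + 2
47: 47092957 = 47·1001977 + 38
53: 47092957 = 53·888546 + 19
59: 47092957 = 59·798185 + 42
61: 47092957 = 61·772015 + 42
67: 47092957 = 67·702879 + 64
71: 47092957 = 71·663281 + 6
73: 47092957 = 73·645109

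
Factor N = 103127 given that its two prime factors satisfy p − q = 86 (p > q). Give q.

Since p = q + 86, we have 103127 = q(q + 86), so q² + 86q − 103127 = 0.
Discriminant: 86² + 4·103127 = 7396 + 412508 = 419904; √419904 = 648.
q = (−86 + 648)/2 = 281, and p = q + 86 = 367.
Check: 281 · 367 = 103127.

281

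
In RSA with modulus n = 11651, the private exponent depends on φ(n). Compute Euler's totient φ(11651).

Factor: 11651 = 61 · 191.
φ(11651) = (61−1) · (191−1) = 60 · 190 = 11400.

11400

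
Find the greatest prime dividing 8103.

73

8103 = 3 · 2701
2701 = 37 · 73
73 is prime.
So 8103 = 3 · 37 · 73; the largest prime factor is 73.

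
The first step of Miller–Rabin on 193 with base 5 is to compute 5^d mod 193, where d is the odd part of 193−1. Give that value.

193 − 1 = 192 = 2^6 · 3, so d = 3.
5^1 ≡ 5 (mod 193)
5^2 ≡ 5^2 = 25 ≡ 25 (mod 193)
3 = 2 + 1 in binary powers of 2.
So 5^3 ≡ 25 · 5 ≡ 125 (mod 193).
Squaring chain: 125 → 185 → 64 → 43 → 112 → 192; reaches −1, so base 5 does not prove 193 composite.

125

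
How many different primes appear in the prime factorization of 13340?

4

13340 = 2^2 · 3335
3335 = 5 · 667
667 = 23 · 29
13340 = 2^2 · 5 · 23 · 29, which has 4 distinct prime factors.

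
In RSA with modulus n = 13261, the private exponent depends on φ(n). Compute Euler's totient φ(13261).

Factor: 13261 = 89 · 149.
φ(13261) = (89−1) · (149−1) = 88 · 148 = 13024.

13024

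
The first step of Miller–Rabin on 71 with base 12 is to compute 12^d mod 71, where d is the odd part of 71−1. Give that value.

1

71 − 1 = 70 = 2^1 · 35, so d = 35.
12^1 ≡ 12 (mod 71)
12^2 ≡ 12^2 = 144 ≡ 2 (mod 71)
12^4 ≡ 2^2 = 4 ≡ 4 (mod 71)
12^8 ≡ 4^2 = 16 ≡ 16 (mod 71)
12^16 ≡ 16^2 = 256 ≡ 43 (mod 71)
12^32 ≡ 43^2 = 1849 ≡ 3 (mod 71)
35 = 32 + 2 + 1 in binary powers of 2.
So 12^35 ≡ 3 · 2 · 12 ≡ 1 (mod 71).
Since 12^d ≡ 1 (mod 71), base 12 does not prove 71 composite.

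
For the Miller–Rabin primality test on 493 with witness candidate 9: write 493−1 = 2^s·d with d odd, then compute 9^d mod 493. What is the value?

457

493 − 1 = 492 = 2^2 · 123, so d = 123.
9^1 ≡ 9 (mod 493)
9^2 ≡ 9^2 = 81 ≡ 81 (mod 493)
9^4 ≡ 81^2 = 6561 ≡ 152 (mod 493)
9^8 ≡ 152^2 = 23104 ≡ 426 (mod 493)
9^16 ≡ 426^2 = 181476 ≡ 52 (mod 493)
9^32 ≡ 52^2 = 2704 ≡ 239 (mod 493)
9^64 ≡ 239^2 = 57121 ≡ 426 (mod 493)
123 = 64 + 32 + 16 + 8 + 2 + 1 in binary powers of 2.
So 9^123 ≡ 426 · 239 · 52 · 426 · 81 · 9 ≡ 457 (mod 493).
Squaring chain: 457 → 310; never reaches −1, so base 9 is a Miller–Rabin witness that 493 is composite.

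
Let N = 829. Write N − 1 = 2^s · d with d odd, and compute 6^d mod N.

829 − 1 = 828 = 2^2 · 207, so d = 207.
6^1 ≡ 6 (mod 829)
6^2 ≡ 6^2 = 36 ≡ 36 (mod 829)
6^4 ≡ 36^2 = 1296 ≡ 467 (mod 829)
6^8 ≡ 467^2 = 218089 ≡ 62 (mod 829)
6^16 ≡ 62^2 = 3844 ≡ 528 (mod 829)
6^32 ≡ 528^2 = 278784 ≡ 240 (mod 829)
6^64 ≡ 240^2 = 57600 ≡ 399 (mod 829)
6^128 ≡ 399^2 = 159201 ≡ 33 (mod 829)
207 = 128 + 64 + 8 + 4 + 2 + 1 in binary powers of 2.
So 6^207 ≡ 33 · 399 · 62 · 467 · 36 · 6 ≡ 583 (mod 829).
Squaring chain: 583 → 828; reaches −1, so base 6 does not prove 829 composite.

583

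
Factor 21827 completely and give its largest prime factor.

73

21827 = 13 · 1679
1679 = 23 · 73
73 is prime.
So 21827 = 13 · 23 · 73; the largest prime factor is 73.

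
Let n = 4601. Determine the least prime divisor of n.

4601 is odd.
Digit sum 11, not divisible by 3.
Ends in 1: not divisible by 5.
7: 4601 = 7·657 + 2
11: 4601 = 11·418 + 3
13: 4601 = 13·353 + 12
17: 4601 = 17·270 + 11
19: 4601 = 19·242 + 3
23: 4601 = 23·200 + 1
29: 4601 = 29·158 + 19
31: 4601 = 31·148 + 13
37: 4601 = 37·124 + 13
41: 4601 = 41·112 + 9
43: 4601 = 43·107

43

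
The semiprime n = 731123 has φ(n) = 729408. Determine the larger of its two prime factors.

φ(n) = (p−1)(q−1) = n − (p+q) + 1, so p + q = 731123 − 729408 + 1 = 1716.
p and q are the roots of t² − 1716t + 731123 = 0.
Discriminant: 1716² − 4·731123 = 2944656 − 2924492 = 20164; √20164 = 142.
q = (1716 − 142)/2 = 787, p = (1716 + 142)/2 = 929.
Check: 787 · 929 = 731123.

929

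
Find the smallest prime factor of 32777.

32777 is odd.
Digit sum 26, not divisible by 3.
Ends in 7: not divisible by 5.
7: 32777 = 7·4682 + 3
11: 32777 = 11·2979 + 8
13: 32777 = 13·2521 + 4
17: 32777 = 17·1928 + 1
19: 32777 = 19·1725 + 2
23: 32777 = 23·1425 + 2
29: 32777 = 29·1130 + 7
31: 32777 = 31·1057 + 10
37: 32777 = 37·885 + 32
41: 32777 = 41·799 + 18
43: 32777 = 43·762 + 11
47: 32777 = 47·697 + 18
53: 32777 = 53·618 + 23
59: 32777 = 59·555 + 32
61: 32777 = 61·537 + 20
67: 32777 = 67·489 + 14
71: 32777 = 71·461 + 46
73: 32777 = 73·449

73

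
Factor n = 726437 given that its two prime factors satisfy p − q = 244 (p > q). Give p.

983

Since p = q + 244, we have 726437 = q(q + 244), so q² + 244q − 726437 = 0.
Discriminant: 244² + 4·726437 = 59536 + 2905748 = 2965284; √2965284 = 1722.
q = (−244 + 1722)/2 = 739, and p = q + 244 = 983.
Check: 739 · 983 = 726437.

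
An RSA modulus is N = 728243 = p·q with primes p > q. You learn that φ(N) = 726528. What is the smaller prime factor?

φ(n) = (p−1)(q−1) = n − (p+q) + 1, so p + q = 728243 − 726528 + 1 = 1716.
p and q are the roots of t² − 1716t + 728243 = 0.
Discriminant: 1716² − 4·728243 = 2944656 − 2912972 = 31684; √31684 = 178.
q = (1716 − 178)/2 = 769, p = (1716 + 178)/2 = 947.
Check: 769 · 947 = 728243.

769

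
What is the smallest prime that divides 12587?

12587 is odd.
Digit sum 23, not divisible by 3.
Ends in 7: not divisible by 5.
7: 12587 = 7·1798 + 1
11: 12587 = 11·1144 + 3
13: 12587 = 13·968 + 3
17: 12587 = 17·740 + 7
19: 12587 = 19·662 + 9
23: 12587 = 23·547 + 6
29: 12587 = 29·434 + 1
31: 12587 = 31·406 + 1
37: 12587 = 37·340 + 7
41: 12587 = 41·307

41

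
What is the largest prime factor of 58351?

59

58351 = 23 · 2537
2537 = 43 · 59
59 is prime.
So 58351 = 23 · 43 · 59; the largest prime factor is 59.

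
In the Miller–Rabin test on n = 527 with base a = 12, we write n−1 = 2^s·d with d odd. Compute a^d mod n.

527 − 1 = 526 = 2^1 · 263, so d = 263.
12^1 ≡ 12 (mod 527)
12^2 ≡ 12^2 = 144 ≡ 144 (mod 527)
12^4 ≡ 144^2 = 20736 ≡ 183 (mod 527)
12^8 ≡ 183^2 = 33489 ≡ 288 (mod 527)
12^16 ≡ 288^2 = 82944 ≡ 205 (mod 527)
12^32 ≡ 205^2 = 42025 ≡ 392 (mod 527)
12^64 ≡ 392^2 = 153664 ≡ 307 (mod 527)
12^128 ≡ 307^2 = 94249 ≡ 443 (mod 527)
12^256 ≡ 443^2 = 196249 ≡ 205 (mod 527)
263 = 256 + 4 + 2 + 1 in binary powers of 2.
So 12^263 ≡ 205 · 183 · 144 · 12 ≡ 177 (mod 527).
Squaring chain: 177; never reaches −1, so base 12 is a Miller–Rabin witness that 527 is composite.

177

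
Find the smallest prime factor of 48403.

97

48403 is odd.
Digit sum 19, not divisible by 3.
Ends in 3: not divisible by 5.
7: 48403 = 7·6914 + 5
11: 48403 = 11·4400 + 3
13: 48403 = 13·3723 + 4
17: 48403 = 17·2847 + 4
19: 48403 = 19·2547 + 10
23: 48403 = 23·2104 + 11
29: 48403 = 29·1669 + 2
31: 48403 = 31·1561 + 12
37: 48403 = 37·1308 + 7
41: 48403 = 41·1180 + 23
43: 48403 = 43·1125 + 28
47: 48403 = 47·1029 + 40
53: 48403 = 53·913 + 14
59: 48403 = 59·820 + 23
61: 48403 = 61·793 + 30
67: 48403 = 67·722 + 29
71: 48403 = 71·681 + 52
73: 48403 = 73·663 + 4
79: 48403 = 79·612 + 55
83: 48403 = 83·583 + 14
89: 48403 = 89·543 + 76
97: 48403 = 97·499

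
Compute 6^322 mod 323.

6^1 ≡ 6 (mod 323)
6^2 ≡ 6^2 = 36 ≡ 36 (mod 323)
6^4 ≡ 36^2 = 1296 ≡ 4 (mod 323)
6^8 ≡ 4^2 = 16 ≡ 16 (mod 323)
6^16 ≡ 16^2 = 256 ≡ 256 (mod 323)
6^32 ≡ 256^2 = 65536 ≡ 290 (mod 323)
6^64 ≡ 290^2 = 84100 ≡ 120 (mod 323)
6^128 ≡ 120^2 = 14400 ≡ 188 (mod 323)
6^256 ≡ 188^2 = 35344 ≡ 137 (mod 323)
322 = 256 + 64 + 2 in binary powers of 2.
So 6^322 ≡ 137 · 120 · 36 ≡ 104 (mod 323).
Since 104 ≠ 1, base 6 is a Fermat witness: 323 is composite.

104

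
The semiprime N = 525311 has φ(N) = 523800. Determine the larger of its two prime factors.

φ(n) = (p−1)(q−1) = n − (p+q) + 1, so p + q = 525311 − 523800 + 1 = 1512.
p and q are the roots of t² − 1512t + 525311 = 0.
Discriminant: 1512² − 4·525311 = 2286144 − 2101244 = 184900; √184900 = 430.
q = (1512 − 430)/2 = 541, p = (1512 + 430)/2 = 971.
Check: 541 · 971 = 525311.

971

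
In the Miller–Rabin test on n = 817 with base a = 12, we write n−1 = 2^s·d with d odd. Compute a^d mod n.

512

817 − 1 = 816 = 2^4 · 51, so d = 51.
12^1 ≡ 12 (mod 817)
12^2 ≡ 12^2 = 144 ≡ 144 (mod 817)
12^4 ≡ 144^2 = 20736 ≡ 311 (mod 817)
12^8 ≡ 311^2 = 96721 ≡ 315 (mod 817)
12^16 ≡ 315^2 = 99225 ≡ 368 (mod 817)
12^32 ≡ 368^2 = 135424 ≡ 619 (mod 817)
51 = 32 + 16 + 2 + 1 in binary powers of 2.
So 12^51 ≡ 619 · 368 · 144 · 12 ≡ 512 (mod 817).
Squaring chain: 512 → 704 → 514 → 305; never reaches −1, so base 12 is a Miller–Rabin witness that 817 is composite.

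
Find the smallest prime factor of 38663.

38663 is odd.
Digit sum 26, not divisible by 3.
Ends in 3: not divisible by 5.
7: 38663 = 7·5523 + 2
11: 38663 = 11·3514 + 9
13: 38663 = 13·2974 + 1
17: 38663 = 17·2274 + 5
19: 38663 = 19·2034 + 17
23: 38663 = 23·1681

23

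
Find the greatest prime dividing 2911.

2911 = 41 · 71
71 is prime.
So 2911 = 41 · 71; the largest prime factor is 71.

71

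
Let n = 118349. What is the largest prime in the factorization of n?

118349 = 7 · 16907
16907 = 11 · 1537
1537 = 29 · 53
53 is prime.
So 118349 = 7 · 11 · 29 · 53; the largest prime factor is 53.

53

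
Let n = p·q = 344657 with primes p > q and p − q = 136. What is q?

Since p = q + 136, we have 344657 = q(q + 136), so q² + 136q − 344657 = 0.
Discriminant: 136² + 4·344657 = 18496 + 1378628 = 1397124; √1397124 = 1182.
q = (−136 + 1182)/2 = 523, and p = q + 136 = 659.
Check: 523 · 659 = 344657.

523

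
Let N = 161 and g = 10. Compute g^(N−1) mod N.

10^1 ≡ 10 (mod 161)
10^2 ≡ 10^2 = 100 ≡ 100 (mod 161)
10^4 ≡ 100^2 = 10000 ≡ 18 (mod 161)
10^8 ≡ 18^2 = 324 ≡ 2 (mod 161)
10^16 ≡ 2^2 = 4 ≡ 4 (mod 161)
10^32 ≡ 4^2 = 16 ≡ 16 (mod 161)
10^64 ≡ 16^2 = 256 ≡ 95 (mod 161)
10^128 ≡ 95^2 = 9025 ≡ 9 (mod 161)
160 = 128 + 32 in binary powers of 2.
So 10^160 ≡ 9 · 16 ≡ 144 (mod 161).
Since 144 ≠ 1, base 10 is a Fermat witness: 161 is composite.

144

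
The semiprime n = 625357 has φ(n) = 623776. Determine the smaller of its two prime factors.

773

φ(n) = (p−1)(q−1) = n − (p+q) + 1, so p + q = 625357 − 623776 + 1 = 1582.
p and q are the roots of t² − 1582t + 625357 = 0.
Discriminant: 1582² − 4·625357 = 2502724 − 2501428 = 1296; √1296 = 36.
q = (1582 − 36)/2 = 773, p = (1582 + 36)/2 = 809.
Check: 773 · 809 = 625357.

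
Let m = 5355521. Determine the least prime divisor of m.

43

5355521 is odd.
Digit sum 26, not divisible by 3.
Ends in 1: not divisible by 5.
7: 5355521 = 7·765074 + 3
11: 5355521 = 11·486865 + 6
13: 5355521 = 13·411963 + 2
17: 5355521 = 17·315030 + 11
19: 5355521 = 19·281869 + 10
23: 5355521 = 23·232848 + 17
29: 5355521 = 29·184673 + 4
31: 5355521 = 31·172758 + 23
37: 5355521 = 37·144743 + 30
41: 5355521 = 41·130622 + 19
43: 5355521 = 43·124547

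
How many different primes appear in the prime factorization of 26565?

5

26565 = 3 · 8855
8855 = 5 · 1771
1771 = 7 · 253
253 = 11 · 23
26565 = 3 · 5 · 7 · 11 · 23, which has 5 distinct prime factors.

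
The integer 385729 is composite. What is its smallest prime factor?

385729 is odd.
Digit sum 34, not divisible by 3.
Ends in 9: not divisible by 5.
7: 385729 = 7·55104 + 1
11: 385729 = 11·35066 + 3
13: 385729 = 13·29671 + 6
17: 385729 = 17·22689 + 16
19: 385729 = 19·20301 + 10
23: 385729 = 23·16770 + 19
29: 385729 = 29·13301

29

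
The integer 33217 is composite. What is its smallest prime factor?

59

33217 is odd.
Digit sum 16, not divisible by 3.
Ends in 7: not divisible by 5.
7: 33217 = 7·4745 + 2
11: 33217 = 11·3019 + 8
13: 33217 = 13·2555 + 2
17: 33217 = 17·1953 + 16
19: 33217 = 19·1748 + 5
23: 33217 = 23·1444 + 5
29: 33217 = 29·1145 + 12
31: 33217 = 31·1071 + 16
37: 33217 = 37·897 + 28
41: 33217 = 41·810 + 7
43: 33217 = 43·772 + 21
47: 33217 = 47·706 + 35
53: 33217 = 53·626 + 39
59: 33217 = 59·563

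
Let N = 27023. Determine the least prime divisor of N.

61

27023 is odd.
Digit sum 14, not divisible by 3.
Ends in 3: not divisible by 5.
7: 27023 = 7·3860 + 3
11: 27023 = 11·2456 + 7
13: 27023 = 13·2078 + 9
17: 27023 = 17·1589 + 10
19: 27023 = 19·1422 + 5
23: 27023 = 23·1174 + 21
29: 27023 = 29·931 + 24
31: 27023 = 31·871 + 22
37: 27023 = 37·730 + 13
41: 27023 = 41·659 + 4
43: 27023 = 43·628 + 19
47: 27023 = 47·574 + 45
53: 27023 = 53·509 + 46
59: 27023 = 59·458 + 1
61: 27023 = 61·443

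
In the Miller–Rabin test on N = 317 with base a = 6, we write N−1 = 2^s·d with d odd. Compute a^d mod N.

317 − 1 = 316 = 2^2 · 79, so d = 79.
6^1 ≡ 6 (mod 317)
6^2 ≡ 6^2 = 36 ≡ 36 (mod 317)
6^4 ≡ 36^2 = 1296 ≡ 28 (mod 317)
6^8 ≡ 28^2 = 784 ≡ 150 (mod 317)
6^16 ≡ 150^2 = 22500 ≡ 310 (mod 317)
6^32 ≡ 310^2 = 96100 ≡ 49 (mod 317)
6^64 ≡ 49^2 = 2401 ≡ 182 (mod 317)
79 = 64 + 8 + 4 + 2 + 1 in binary powers of 2.
So 6^79 ≡ 182 · 150 · 28 · 36 · 6 ≡ 316 (mod 317).
Since 6^d ≡ 316 (mod 317), base 6 does not prove 317 composite.

316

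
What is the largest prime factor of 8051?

8051 = 83 · 97
97 is prime.
So 8051 = 83 · 97; the largest prime factor is 97.

97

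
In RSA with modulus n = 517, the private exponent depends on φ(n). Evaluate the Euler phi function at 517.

460

Factor: 517 = 11 · 47.
φ(517) = (11−1) · (47−1) = 10 · 46 = 460.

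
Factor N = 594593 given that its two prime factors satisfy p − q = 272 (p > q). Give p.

Since p = q + 272, we have 594593 = q(q + 272), so q² + 272q − 594593 = 0.
Discriminant: 272² + 4·594593 = 73984 + 2378372 = 2452356; √2452356 = 1566.
q = (−272 + 1566)/2 = 647, and p = q + 272 = 919.
Check: 647 · 919 = 594593.

919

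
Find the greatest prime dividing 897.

23

897 = 3 · 299
299 = 13 · 23
23 is prime.
So 897 = 3 · 13 · 23; the largest prime factor is 23.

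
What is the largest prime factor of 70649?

70649 = 31 · 2279
2279 = 43 · 53
53 is prime.
So 70649 = 31 · 43 · 53; the largest prime factor is 53.

53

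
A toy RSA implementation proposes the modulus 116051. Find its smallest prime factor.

116051 is odd.
Digit sum 14, not divisible by 3.
Ends in 1: not divisible by 5.
7: 116051 = 7·16578 + 5
11: 116051 = 11·10550 + 1
13: 116051 = 13·8927

13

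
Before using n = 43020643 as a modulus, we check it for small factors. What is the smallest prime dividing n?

83

43020643 is odd.
Digit sum 22, not divisible by 3.
Ends in 3: not divisible by 5.
7: 43020643 = 7·6145806 + 1
11: 43020643 = 11·3910967 + 6
13: 43020643 = 13·3309280 + 3
17: 43020643 = 17·2530626 + 1
19: 43020643 = 19·2264244 + 7
23: 43020643 = 23·1870462 + 17
29: 43020643 = 29·1483470 + 13
31: 43020643 = 31·1387762 + 21
37: 43020643 = 37·1162720 + 3
41: 43020643 = 41·1049283 + 40
43: 43020643 = 43·1000480 + 3
47: 43020643 = 47·915332 + 39
53: 43020643 = 53·811710 + 13
59: 43020643 = 59·729163 + 26
61: 43020643 = 61·705256 + 27
67: 43020643 = 67·642099 + 10
71: 43020643 = 71·605924 + 39
73: 43020643 = 73·589323 + 64
79: 43020643 = 79·544565 + 8
83: 43020643 = 83·518321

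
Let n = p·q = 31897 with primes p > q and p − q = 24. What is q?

167

Since p = q + 24, we have 31897 = q(q + 24), so q² + 24q − 31897 = 0.
Discriminant: 24² + 4·31897 = 576 + 127588 = 128164; √128164 = 358.
q = (−24 + 358)/2 = 167, and p = q + 24 = 191.
Check: 167 · 191 = 31897.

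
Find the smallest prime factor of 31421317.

73

31421317 is odd.
Digit sum 22, not divisible by 3.
Ends in 7: not divisible by 5.
7: 31421317 = 7·4488759 + 4
11: 31421317 = 11·2856483 + 4
13: 31421317 = 13·2417024 + 5
17: 31421317 = 17·1848312 + 13
19: 31421317 = 19·1653753 + 10
23: 31421317 = 23·1366144 + 5
29: 31421317 = 29·1083493 + 20
31: 31421317 = 31·1013590 + 27
37: 31421317 = 37·849224 + 29
41: 31421317 = 41·766373 + 24
43: 31421317 = 43·730728 + 13
47: 31421317 = 47·668538 + 31
53: 31421317 = 53·592855 + 2
59: 31421317 = 59·532564 + 41
61: 31421317 = 61·515103 + 34
67: 31421317 = 67·468974 + 59
71: 31421317 = 71·442553 + 54
73: 31421317 = 73·430429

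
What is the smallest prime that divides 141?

141 is odd.
Digit sum 6, divisible by 3.

3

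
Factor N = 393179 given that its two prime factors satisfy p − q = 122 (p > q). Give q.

569

Since p = q + 122, we have 393179 = q(q + 122), so q² + 122q − 393179 = 0.
Discriminant: 122² + 4·393179 = 14884 + 1572716 = 1587600; √1587600 = 1260.
q = (−122 + 1260)/2 = 569, and p = q + 122 = 691.
Check: 569 · 691 = 393179.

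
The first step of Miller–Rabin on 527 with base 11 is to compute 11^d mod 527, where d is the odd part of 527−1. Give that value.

105

527 − 1 = 526 = 2^1 · 263, so d = 263.
11^1 ≡ 11 (mod 527)
11^2 ≡ 11^2 = 121 ≡ 121 (mod 527)
11^4 ≡ 121^2 = 14641 ≡ 412 (mod 527)
11^8 ≡ 412^2 = 169744 ≡ 50 (mod 527)
11^16 ≡ 50^2 = 2500 ≡ 392 (mod 527)
11^32 ≡ 392^2 = 153664 ≡ 307 (mod 527)
11^64 ≡ 307^2 = 94249 ≡ 443 (mod 527)
11^128 ≡ 443^2 = 196249 ≡ 205 (mod 527)
11^256 ≡ 205^2 = 42025 ≡ 392 (mod 527)
263 = 256 + 4 + 2 + 1 in binary powers of 2.
So 11^263 ≡ 392 · 412 · 121 · 11 ≡ 105 (mod 527).
Squaring chain: 105; never reaches −1, so base 11 is a Miller–Rabin witness that 527 is composite.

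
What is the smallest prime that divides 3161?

29

3161 is odd.
Digit sum 11, not divisible by 3.
Ends in 1: not divisible by 5.
7: 3161 = 7·451 + 4
11: 3161 = 11·287 + 4
13: 3161 = 13·243 + 2
17: 3161 = 17·185 + 16
19: 3161 = 19·166 + 7
23: 3161 = 23·137 + 10
29: 3161 = 29·109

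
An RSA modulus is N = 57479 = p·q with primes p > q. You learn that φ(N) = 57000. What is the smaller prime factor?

229

φ(n) = (p−1)(q−1) = n − (p+q) + 1, so p + q = 57479 − 57000 + 1 = 480.
p and q are the roots of t² − 480t + 57479 = 0.
Discriminant: 480² − 4·57479 = 230400 − 229916 = 484; √484 = 22.
q = (480 − 22)/2 = 229, p = (480 + 22)/2 = 251.
Check: 229 · 251 = 57479.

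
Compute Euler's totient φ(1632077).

Factor: 1632077 = 71 · 127 · 181.
φ(1632077) = (71−1) · (127−1) · (181−1) = 70 · 126 · 180 = 1587600.

1587600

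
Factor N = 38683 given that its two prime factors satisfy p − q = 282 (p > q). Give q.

101

Since p = q + 282, we have 38683 = q(q + 282), so q² + 282q − 38683 = 0.
Discriminant: 282² + 4·38683 = 79524 + 154732 = 234256; √234256 = 484.
q = (−282 + 484)/2 = 101, and p = q + 282 = 383.
Check: 101 · 383 = 38683.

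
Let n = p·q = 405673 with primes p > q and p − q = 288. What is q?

509

Since p = q + 288, we have 405673 = q(q + 288), so q² + 288q − 405673 = 0.
Discriminant: 288² + 4·405673 = 82944 + 1622692 = 1705636; √1705636 = 1306.
q = (−288 + 1306)/2 = 509, and p = q + 288 = 797.
Check: 509 · 797 = 405673.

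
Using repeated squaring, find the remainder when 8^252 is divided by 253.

8^1 ≡ 8 (mod 253)
8^2 ≡ 8^2 = 64 ≡ 64 (mod 253)
8^4 ≡ 64^2 = 4096 ≡ 48 (mod 253)
8^8 ≡ 48^2 = 2304 ≡ 27 (mod 253)
8^16 ≡ 27^2 = 729 ≡ 223 (mod 253)
8^32 ≡ 223^2 = 49729 ≡ 141 (mod 253)
8^64 ≡ 141^2 = 19881 ≡ 147 (mod 253)
8^128 ≡ 147^2 = 21609 ≡ 104 (mod 253)
252 = 128 + 64 + 32 + 16 + 8 + 4 in binary powers of 2.
So 8^252 ≡ 104 · 147 · 141 · 223 · 27 · 48 ≡ 141 (mod 253).
Since 141 ≠ 1, base 8 is a Fermat witness: 253 is composite.

141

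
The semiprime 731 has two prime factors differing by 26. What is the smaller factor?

Since p = q + 26, we have 731 = q(q + 26), so q² + 26q − 731 = 0.
Discriminant: 26² + 4·731 = 676 + 2924 = 3600; √3600 = 60.
q = (−26 + 60)/2 = 17, and p = q + 26 = 43.
Check: 17 · 43 = 731.

17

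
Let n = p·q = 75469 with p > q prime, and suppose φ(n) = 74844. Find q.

φ(n) = (p−1)(q−1) = n − (p+q) + 1, so p + q = 75469 − 74844 + 1 = 626.
p and q are the roots of t² − 626t + 75469 = 0.
Discriminant: 626² − 4·75469 = 391876 − 301876 = 90000; √90000 = 300.
q = (626 − 300)/2 = 163, p = (626 + 300)/2 = 463.
Check: 163 · 463 = 75469.

163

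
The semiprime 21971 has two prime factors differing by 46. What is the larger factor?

173

Since p = q + 46, we have 21971 = q(q + 46), so q² + 46q − 21971 = 0.
Discriminant: 46² + 4·21971 = 2116 + 87884 = 90000; √90000 = 300.
q = (−46 + 300)/2 = 127, and p = q + 46 = 173.
Check: 127 · 173 = 21971.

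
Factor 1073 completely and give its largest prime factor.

1073 = 29 · 37
37 is prime.
So 1073 = 29 · 37; the largest prime factor is 37.

37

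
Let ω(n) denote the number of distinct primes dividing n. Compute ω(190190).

6

190190 = 2 · 95095
95095 = 5 · 19019
19019 = 7 · 2717
2717 = 11 · 247
247 = 13 · 19
190190 = 2 · 5 · 7 · 11 · 13 · 19, which has 6 distinct prime factors.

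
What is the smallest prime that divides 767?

13

767 is odd.
Digit sum 20, not divisible by 3.
Ends in 7: not divisible by 5.
7: 767 = 7·109 + 4
11: 767 = 11·69 + 8
13: 767 = 13·59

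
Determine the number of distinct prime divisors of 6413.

2

6413 = 11^2 · 53
6413 = 11^2 · 53, which has 2 distinct prime factors.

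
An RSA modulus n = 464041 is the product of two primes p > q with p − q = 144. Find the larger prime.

Since p = q + 144, we have 464041 = q(q + 144), so q² + 144q − 464041 = 0.
Discriminant: 144² + 4·464041 = 20736 + 1856164 = 1876900; √1876900 = 1370.
q = (−144 + 1370)/2 = 613, and p = q + 144 = 757.
Check: 613 · 757 = 464041.

757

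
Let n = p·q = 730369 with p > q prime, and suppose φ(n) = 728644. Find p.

φ(n) = (p−1)(q−1) = n − (p+q) + 1, so p + q = 730369 − 728644 + 1 = 1726.
p and q are the roots of t² − 1726t + 730369 = 0.
Discriminant: 1726² − 4·730369 = 2979076 − 2921476 = 57600; √57600 = 240.
q = (1726 − 240)/2 = 743, p = (1726 + 240)/2 = 983.
Check: 743 · 983 = 730369.

983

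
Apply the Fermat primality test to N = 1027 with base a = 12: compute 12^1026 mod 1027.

12^1 ≡ 12 (mod 1027)
12^2 ≡ 12^2 = 144 ≡ 144 (mod 1027)
12^4 ≡ 144^2 = 20736 ≡ 196 (mod 1027)
12^8 ≡ 196^2 = 38416 ≡ 417 (mod 1027)
12^16 ≡ 417^2 = 173889 ≡ 326 (mod 1027)
12^32 ≡ 326^2 = 106276 ≡ 495 (mod 1027)
12^64 ≡ 495^2 = 245025 ≡ 599 (mod 1027)
12^128 ≡ 599^2 = 358801 ≡ 378 (mod 1027)
12^256 ≡ 378^2 = 142884 ≡ 131 (mod 1027)
12^512 ≡ 131^2 = 17161 ≡ 729 (mod 1027)
12^1024 ≡ 729^2 = 531441 ≡ 482 (mod 1027)
1026 = 1024 + 2 in binary powers of 2.
So 12^1026 ≡ 482 · 144 ≡ 599 (mod 1027).
Since 599 ≠ 1, base 12 is a Fermat witness: 1027 is composite.

599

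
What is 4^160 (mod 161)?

25

4^1 ≡ 4 (mod 161)
4^2 ≡ 4^2 = 16 ≡ 16 (mod 161)
4^4 ≡ 16^2 = 256 ≡ 95 (mod 161)
4^8 ≡ 95^2 = 9025 ≡ 9 (mod 161)
4^16 ≡ 9^2 = 81 ≡ 81 (mod 161)
4^32 ≡ 81^2 = 6561 ≡ 121 (mod 161)
4^64 ≡ 121^2 = 14641 ≡ 151 (mod 161)
4^128 ≡ 151^2 = 22801 ≡ 100 (mod 161)
160 = 128 + 32 in binary powers of 2.
So 4^160 ≡ 100 · 121 ≡ 25 (mod 161).
Since 25 ≠ 1, base 4 is a Fermat witness: 161 is composite.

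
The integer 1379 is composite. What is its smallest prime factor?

1379 is odd.
Digit sum 20, not divisible by 3.
Ends in 9: not divisible by 5.
7: 1379 = 7·197

7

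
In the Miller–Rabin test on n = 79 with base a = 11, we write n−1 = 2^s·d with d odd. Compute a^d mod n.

1

79 − 1 = 78 = 2^1 · 39, so d = 39.
11^1 ≡ 11 (mod 79)
11^2 ≡ 11^2 = 121 ≡ 42 (mod 79)
11^4 ≡ 42^2 = 1764 ≡ 26 (mod 79)
11^8 ≡ 26^2 = 676 ≡ 44 (mod 79)
11^16 ≡ 44^2 = 1936 ≡ 40 (mod 79)
11^32 ≡ 40^2 = 1600 ≡ 20 (mod 79)
39 = 32 + 4 + 2 + 1 in binary powers of 2.
So 11^39 ≡ 20 · 26 · 42 · 11 ≡ 1 (mod 79).
Since 11^d ≡ 1 (mod 79), base 11 does not prove 79 composite.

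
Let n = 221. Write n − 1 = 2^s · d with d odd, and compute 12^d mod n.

194

221 − 1 = 220 = 2^2 · 55, so d = 55.
12^1 ≡ 12 (mod 221)
12^2 ≡ 12^2 = 144 ≡ 144 (mod 221)
12^4 ≡ 144^2 = 20736 ≡ 183 (mod 221)
12^8 ≡ 183^2 = 33489 ≡ 118 (mod 221)
12^16 ≡ 118^2 = 13924 ≡ 1 (mod 221)
12^32 ≡ 1^2 = 1 ≡ 1 (mod 221)
55 = 32 + 16 + 4 + 2 + 1 in binary powers of 2.
So 12^55 ≡ 1 · 1 · 183 · 144 · 12 ≡ 194 (mod 221).
Squaring chain: 194 → 66; never reaches −1, so base 12 is a Miller–Rabin witness that 221 is composite.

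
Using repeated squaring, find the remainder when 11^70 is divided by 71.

1

11^1 ≡ 11 (mod 71)
11^2 ≡ 11^2 = 121 ≡ 50 (mod 71)
11^4 ≡ 50^2 = 2500 ≡ 15 (mod 71)
11^8 ≡ 15^2 = 225 ≡ 12 (mod 71)
11^16 ≡ 12^2 = 144 ≡ 2 (mod 71)
11^32 ≡ 2^2 = 4 ≡ 4 (mod 71)
11^64 ≡ 4^2 = 16 ≡ 16 (mod 71)
70 = 64 + 4 + 2 in binary powers of 2.
So 11^70 ≡ 16 · 15 · 50 ≡ 1 (mod 71).
Since the result is 1, base 11 gives no evidence that 71 is composite.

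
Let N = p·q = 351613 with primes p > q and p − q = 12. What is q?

587

Since p = q + 12, we have 351613 = q(q + 12), so q² + 12q − 351613 = 0.
Discriminant: 12² + 4·351613 = 144 + 1406452 = 1406596; √1406596 = 1186.
q = (−12 + 1186)/2 = 587, and p = q + 12 = 599.
Check: 587 · 599 = 351613.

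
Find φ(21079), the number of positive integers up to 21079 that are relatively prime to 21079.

20776

Factor: 21079 = 107 · 197.
φ(21079) = (107−1) · (197−1) = 106 · 196 = 20776.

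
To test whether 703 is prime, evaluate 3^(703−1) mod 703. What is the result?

1

3^1 ≡ 3 (mod 703)
3^2 ≡ 3^2 = 9 ≡ 9 (mod 703)
3^4 ≡ 9^2 = 81 ≡ 81 (mod 703)
3^8 ≡ 81^2 = 6561 ≡ 234 (mod 703)
3^16 ≡ 234^2 = 54756 ≡ 625 (mod 703)
3^32 ≡ 625^2 = 390625 ≡ 460 (mod 703)
3^64 ≡ 460^2 = 211600 ≡ 700 (mod 703)
3^128 ≡ 700^2 = 490000 ≡ 9 (mod 703)
3^256 ≡ 9^2 = 81 ≡ 81 (mod 703)
3^512 ≡ 81^2 = 6561 ≡ 234 (mod 703)
702 = 512 + 128 + 32 + 16 + 8 + 4 + 2 in binary powers of 2.
So 3^702 ≡ 234 · 9 · 460 · 625 · 234 · 81 · 9 ≡ 1 (mod 703).
Since the result is 1, base 3 gives no evidence that 703 is composite.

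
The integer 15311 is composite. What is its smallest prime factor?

61

15311 is odd.
Digit sum 11, not divisible by 3.
Ends in 1: not divisible by 5.
7: 15311 = 7·2187 + 2
11: 15311 = 11·1391 + 10
13: 15311 = 13·1177 + 10
17: 15311 = 17·900 + 11
19: 15311 = 19·805 + 16
23: 15311 = 23·665 + 16
29: 15311 = 29·527 + 28
31: 15311 = 31·493 + 28
37: 15311 = 37·413 + 30
41: 15311 = 41·373 + 18
43: 15311 = 43·356 + 3
47: 15311 = 47·325 + 36
53: 15311 = 53·288 + 47
59: 15311 = 59·259 + 30
61: 15311 = 61·251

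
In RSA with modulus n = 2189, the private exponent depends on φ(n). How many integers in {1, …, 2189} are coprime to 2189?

1980

Factor: 2189 = 11 · 199.
φ(2189) = (11−1) · (199−1) = 10 · 198 = 1980.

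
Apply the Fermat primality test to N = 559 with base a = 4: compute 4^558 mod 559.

508

4^1 ≡ 4 (mod 559)
4^2 ≡ 4^2 = 16 ≡ 16 (mod 559)
4^4 ≡ 16^2 = 256 ≡ 256 (mod 559)
4^8 ≡ 256^2 = 65536 ≡ 133 (mod 559)
4^16 ≡ 133^2 = 17689 ≡ 360 (mod 559)
4^32 ≡ 360^2 = 129600 ≡ 471 (mod 559)
4^64 ≡ 471^2 = 221841 ≡ 477 (mod 559)
4^128 ≡ 477^2 = 227529 ≡ 16 (mod 559)
4^256 ≡ 16^2 = 256 ≡ 256 (mod 559)
4^512 ≡ 256^2 = 65536 ≡ 133 (mod 559)
558 = 512 + 32 + 8 + 4 + 2 in binary powers of 2.
So 4^558 ≡ 133 · 471 · 133 · 256 · 16 ≡ 508 (mod 559).
Since 508 ≠ 1, base 4 is a Fermat witness: 559 is composite.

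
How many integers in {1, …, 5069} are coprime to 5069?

Factor: 5069 = 37 · 137.
φ(5069) = (37−1) · (137−1) = 36 · 136 = 4896.

4896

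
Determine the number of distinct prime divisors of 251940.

6

251940 = 2^2 · 62985
62985 = 3 · 20995
20995 = 5 · 4199
4199 = 13 · 323
323 = 17 · 19
251940 = 2^2 · 3 · 5 · 13 · 17 · 19, which has 6 distinct prime factors.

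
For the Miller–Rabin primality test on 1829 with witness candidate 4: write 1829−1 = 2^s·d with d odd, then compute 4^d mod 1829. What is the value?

1039

1829 − 1 = 1828 = 2^2 · 457, so d = 457.
4^1 ≡ 4 (mod 1829)
4^2 ≡ 4^2 = 16 ≡ 16 (mod 1829)
4^4 ≡ 16^2 = 256 ≡ 256 (mod 1829)
4^8 ≡ 256^2 = 65536 ≡ 1521 (mod 1829)
4^16 ≡ 1521^2 = 2313441 ≡ 1585 (mod 1829)
4^32 ≡ 1585^2 = 2512225 ≡ 1008 (mod 1829)
4^64 ≡ 1008^2 = 1016064 ≡ 969 (mod 1829)
4^128 ≡ 969^2 = 938961 ≡ 684 (mod 1829)
4^256 ≡ 684^2 = 467856 ≡ 1461 (mod 1829)
457 = 256 + 128 + 64 + 8 + 1 in binary powers of 2.
So 4^457 ≡ 1461 · 684 · 969 · 1521 · 4 ≡ 1039 (mod 1829).
Squaring chain: 1039 → 411; never reaches −1, so base 4 is a Miller–Rabin witness that 1829 is composite.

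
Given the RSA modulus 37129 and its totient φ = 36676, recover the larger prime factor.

φ(n) = (p−1)(q−1) = n − (p+q) + 1, so p + q = 37129 − 36676 + 1 = 454.
p and q are the roots of t² − 454t + 37129 = 0.
Discriminant: 454² − 4·37129 = 206116 − 148516 = 57600; √57600 = 240.
q = (454 − 240)/2 = 107, p = (454 + 240)/2 = 347.
Check: 107 · 347 = 37129.

347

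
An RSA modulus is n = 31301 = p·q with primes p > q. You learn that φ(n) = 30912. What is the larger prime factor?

φ(n) = (p−1)(q−1) = n − (p+q) + 1, so p + q = 31301 − 30912 + 1 = 390.
p and q are the roots of t² − 390t + 31301 = 0.
Discriminant: 390² − 4·31301 = 152100 − 125204 = 26896; √26896 = 164.
q = (390 − 164)/2 = 113, p = (390 + 164)/2 = 277.
Check: 113 · 277 = 31301.

277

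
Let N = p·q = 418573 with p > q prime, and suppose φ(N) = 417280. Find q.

641

φ(n) = (p−1)(q−1) = n − (p+q) + 1, so p + q = 418573 − 417280 + 1 = 1294.
p and q are the roots of t² − 1294t + 418573 = 0.
Discriminant: 1294² − 4·418573 = 1674436 − 1674292 = 144; √144 = 12.
q = (1294 − 12)/2 = 641, p = (1294 + 12)/2 = 653.
Check: 641 · 653 = 418573.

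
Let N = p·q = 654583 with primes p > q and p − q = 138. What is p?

Since p = q + 138, we have 654583 = q(q + 138), so q² + 138q − 654583 = 0.
Discriminant: 138² + 4·654583 = 19044 + 2618332 = 2637376; √2637376 = 1624.
q = (−138 + 1624)/2 = 743, and p = q + 138 = 881.
Check: 743 · 881 = 654583.

881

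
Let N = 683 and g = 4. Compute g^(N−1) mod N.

1

4^1 ≡ 4 (mod 683)
4^2 ≡ 4^2 = 16 ≡ 16 (mod 683)
4^4 ≡ 16^2 = 256 ≡ 256 (mod 683)
4^8 ≡ 256^2 = 65536 ≡ 651 (mod 683)
4^16 ≡ 651^2 = 423801 ≡ 341 (mod 683)
4^32 ≡ 341^2 = 116281 ≡ 171 (mod 683)
4^64 ≡ 171^2 = 29241 ≡ 555 (mod 683)
4^128 ≡ 555^2 = 308025 ≡ 675 (mod 683)
4^256 ≡ 675^2 = 455625 ≡ 64 (mod 683)
4^512 ≡ 64^2 = 4096 ≡ 681 (mod 683)
682 = 512 + 128 + 32 + 8 + 2 in binary powers of 2.
So 4^682 ≡ 681 · 675 · 171 · 651 · 16 ≡ 1 (mod 683).
Since the result is 1, base 4 gives no evidence that 683 is composite.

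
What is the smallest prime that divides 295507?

19

295507 is odd.
Digit sum 28, not divisible by 3.
Ends in 7: not divisible by 5.
7: 295507 = 7·42215 + 2
11: 295507 = 11·26864 + 3
13: 295507 = 13·22731 + 4
17: 295507 = 17·17382 + 13
19: 295507 = 19·15553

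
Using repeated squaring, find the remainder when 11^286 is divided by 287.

74

11^1 ≡ 11 (mod 287)
11^2 ≡ 11^2 = 121 ≡ 121 (mod 287)
11^4 ≡ 121^2 = 14641 ≡ 4 (mod 287)
11^8 ≡ 4^2 = 16 ≡ 16 (mod 287)
11^16 ≡ 16^2 = 256 ≡ 256 (mod 287)
11^32 ≡ 256^2 = 65536 ≡ 100 (mod 287)
11^64 ≡ 100^2 = 10000 ≡ 242 (mod 287)
11^128 ≡ 242^2 = 58564 ≡ 16 (mod 287)
11^256 ≡ 16^2 = 256 ≡ 256 (mod 287)
286 = 256 + 16 + 8 + 4 + 2 in binary powers of 2.
So 11^286 ≡ 256 · 256 · 16 · 4 · 121 ≡ 74 (mod 287).
Since 74 ≠ 1, base 11 is a Fermat witness: 287 is composite.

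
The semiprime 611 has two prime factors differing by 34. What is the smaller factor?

13

Since p = q + 34, we have 611 = q(q + 34), so q² + 34q − 611 = 0.
Discriminant: 34² + 4·611 = 1156 + 2444 = 3600; √3600 = 60.
q = (−34 + 60)/2 = 13, and p = q + 34 = 47.
Check: 13 · 47 = 611.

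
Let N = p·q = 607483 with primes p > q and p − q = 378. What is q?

Since p = q + 378, we have 607483 = q(q + 378), so q² + 378q − 607483 = 0.
Discriminant: 378² + 4·607483 = 142884 + 2429932 = 2572816; √2572816 = 1604.
q = (−378 + 1604)/2 = 613, and p = q + 378 = 991.
Check: 613 · 991 = 607483.

613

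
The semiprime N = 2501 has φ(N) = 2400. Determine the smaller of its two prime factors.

41

φ(n) = (p−1)(q−1) = n − (p+q) + 1, so p + q = 2501 − 2400 + 1 = 102.
p and q are the roots of t² − 102t + 2501 = 0.
Discriminant: 102² − 4·2501 = 10404 − 10004 = 400; √400 = 20.
q = (102 − 20)/2 = 41, p = (102 + 20)/2 = 61.
Check: 41 · 61 = 2501.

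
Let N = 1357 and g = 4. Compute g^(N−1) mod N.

685

4^1 ≡ 4 (mod 1357)
4^2 ≡ 4^2 = 16 ≡ 16 (mod 1357)
4^4 ≡ 16^2 = 256 ≡ 256 (mod 1357)
4^8 ≡ 256^2 = 65536 ≡ 400 (mod 1357)
4^16 ≡ 400^2 = 160000 ≡ 1231 (mod 1357)
4^32 ≡ 1231^2 = 1515361 ≡ 949 (mod 1357)
4^64 ≡ 949^2 = 900601 ≡ 910 (mod 1357)
4^128 ≡ 910^2 = 828100 ≡ 330 (mod 1357)
4^256 ≡ 330^2 = 108900 ≡ 340 (mod 1357)
4^512 ≡ 340^2 = 115600 ≡ 255 (mod 1357)
4^1024 ≡ 255^2 = 65025 ≡ 1246 (mod 1357)
1356 = 1024 + 256 + 64 + 8 + 4 in binary powers of 2.
So 4^1356 ≡ 1246 · 340 · 910 · 400 · 256 ≡ 685 (mod 1357).
Since 685 ≠ 1, base 4 is a Fermat witness: 1357 is composite.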